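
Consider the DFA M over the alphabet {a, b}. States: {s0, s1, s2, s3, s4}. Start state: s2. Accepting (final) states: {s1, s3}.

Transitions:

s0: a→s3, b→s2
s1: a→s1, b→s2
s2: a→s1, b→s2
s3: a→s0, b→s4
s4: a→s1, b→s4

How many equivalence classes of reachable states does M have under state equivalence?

Reachable states from the start: {s1,s2}. Unreachable: {s0,s3,s4} — drop them.
Initial partition by acceptance: {s1} | {s2}.
The partition is now stable with 2 blocks: {s1} | {s2}.

2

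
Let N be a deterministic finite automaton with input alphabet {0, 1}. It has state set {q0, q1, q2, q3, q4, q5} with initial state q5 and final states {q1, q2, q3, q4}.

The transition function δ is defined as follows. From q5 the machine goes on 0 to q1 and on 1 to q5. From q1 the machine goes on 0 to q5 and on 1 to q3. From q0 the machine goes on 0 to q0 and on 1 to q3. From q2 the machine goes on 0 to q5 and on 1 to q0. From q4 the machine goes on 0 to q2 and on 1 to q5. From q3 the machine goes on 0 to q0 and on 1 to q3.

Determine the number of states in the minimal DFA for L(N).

4

Reachable states from the start: {q0,q1,q3,q5}. Unreachable: {q2,q4} — drop them.
Initial partition by acceptance: {q1,q3} | {q0,q5}.
Split {q0,q5} by δ(·,0) → {q0} and {q5}.
Split {q1,q3} by δ(·,0) → {q1} and {q3}.
The partition is now stable with 4 blocks: {q1} | {q0} | {q5} | {q3}.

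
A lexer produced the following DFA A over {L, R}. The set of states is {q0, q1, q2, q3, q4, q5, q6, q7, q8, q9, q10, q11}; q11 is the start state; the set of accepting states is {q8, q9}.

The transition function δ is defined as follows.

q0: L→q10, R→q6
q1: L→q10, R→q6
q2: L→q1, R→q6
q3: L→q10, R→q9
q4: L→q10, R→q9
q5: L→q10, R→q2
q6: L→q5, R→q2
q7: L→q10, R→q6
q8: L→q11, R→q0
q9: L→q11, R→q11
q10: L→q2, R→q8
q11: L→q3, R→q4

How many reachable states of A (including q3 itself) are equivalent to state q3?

States {q7} cannot be reached from the start state, so discard them.
Start with accepting vs non-accepting: {q8,q9} | {q0,q1,q2,q3,q4,q5,q6,q10,q11}.
Refine {q0,q1,q2,q3,q4,q5,q6,q10,q11} on symbol R: members go to different blocks, giving {q0,q1,q2,q5,q6,q11} and {q3,q4,q10}.
Split {q0,q1,q2,q5,q6,q11} by δ(·,L) → {q0,q1,q5,q11} and {q2,q6}.
Split {q0,q1,q5,q11} by δ(·,R) → {q0,q1,q5} and {q11}.
On input R, block {q8,q9} splits into {q8} and {q9}.
Split {q3,q4,q10} by δ(·,L) → {q3,q4} and {q10}.
Stable partition: {q8} | {q0,q1,q5} | {q3,q4} | {q2,q6} | {q11} | {q9} | {q10} — 7 equivalence classes.
State q3 belongs to the block {q3,q4}, which has 2 states.

2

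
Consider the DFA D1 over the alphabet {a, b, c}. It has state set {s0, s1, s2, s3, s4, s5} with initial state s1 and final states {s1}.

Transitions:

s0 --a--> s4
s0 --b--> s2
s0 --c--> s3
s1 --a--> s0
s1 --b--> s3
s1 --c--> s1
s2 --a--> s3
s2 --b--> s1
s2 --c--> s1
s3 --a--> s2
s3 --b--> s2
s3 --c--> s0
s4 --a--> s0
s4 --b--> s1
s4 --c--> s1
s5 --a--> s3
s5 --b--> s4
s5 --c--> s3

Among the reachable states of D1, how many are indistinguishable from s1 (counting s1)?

First remove the unreachable states {s5}; 5 states remain.
P0 = {s1} | {s0,s2,s3,s4}.
On input b, block {s0,s2,s3,s4} splits into {s0,s3} and {s2,s4}.
The partition is now stable with 3 blocks: {s1} | {s0,s3} | {s2,s4}.
State s1 belongs to the block {s1}, which has 1 states.

1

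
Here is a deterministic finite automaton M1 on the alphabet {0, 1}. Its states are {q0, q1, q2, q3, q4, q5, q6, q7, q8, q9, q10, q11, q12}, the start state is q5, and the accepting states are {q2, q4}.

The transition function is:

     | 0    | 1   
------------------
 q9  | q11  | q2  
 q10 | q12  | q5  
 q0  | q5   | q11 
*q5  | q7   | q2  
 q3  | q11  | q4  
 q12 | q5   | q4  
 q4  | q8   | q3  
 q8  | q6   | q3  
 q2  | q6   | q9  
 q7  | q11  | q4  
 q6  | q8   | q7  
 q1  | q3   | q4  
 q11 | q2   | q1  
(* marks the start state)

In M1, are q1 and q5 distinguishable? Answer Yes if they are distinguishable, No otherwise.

No

Reachable states from the start: {q1,q2,q3,q4,q5,q6,q7,q8,q9,q11}. Unreachable: {q0,q10,q12} — drop them.
Initial partition by acceptance: {q2,q4} | {q1,q3,q5,q6,q7,q8,q9,q11}.
On input 0, block {q1,q3,q5,q6,q7,q8,q9,q11} splits into {q1,q3,q5,q6,q7,q8,q9} and {q11}.
On input 0, block {q1,q3,q5,q6,q7,q8,q9} splits into {q1,q5,q6,q8} and {q3,q7,q9}.
Split {q1,q5,q6,q8} by δ(·,0) → {q1,q5} and {q6,q8}.
No further refinement is possible. Final partition (5 blocks): {q2,q4} | {q1,q5} | {q11} | {q3,q7,q9} | {q6,q8}.
q1 and q5 lie in the same block of the stable partition, so they are equivalent — no string distinguishes them.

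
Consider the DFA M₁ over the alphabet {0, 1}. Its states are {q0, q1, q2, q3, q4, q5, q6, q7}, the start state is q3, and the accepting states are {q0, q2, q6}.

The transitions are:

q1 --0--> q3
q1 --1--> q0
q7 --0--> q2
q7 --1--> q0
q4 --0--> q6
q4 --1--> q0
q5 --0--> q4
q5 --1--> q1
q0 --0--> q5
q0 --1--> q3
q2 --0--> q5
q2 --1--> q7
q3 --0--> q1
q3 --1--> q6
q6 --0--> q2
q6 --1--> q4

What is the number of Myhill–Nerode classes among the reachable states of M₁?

8

All states are reachable from the start state.
Initial partition by acceptance: {q0,q2,q6} | {q1,q3,q4,q5,q7}.
On input 0, block {q0,q2,q6} splits into {q0,q2} and {q6}.
On input 0, block {q1,q3,q4,q5,q7} splits into {q1,q3,q5} and {q4} and {q7}.
Split {q0,q2} by δ(·,1) → {q0} and {q2}.
Split {q1,q3,q5} by δ(·,0) → {q1,q3} and {q5}.
Split {q1,q3} by δ(·,1) → {q1} and {q3}.
The partition is now stable with 8 blocks: {q0} | {q1} | {q6} | {q4} | {q7} | {q2} | {q5} | {q3}.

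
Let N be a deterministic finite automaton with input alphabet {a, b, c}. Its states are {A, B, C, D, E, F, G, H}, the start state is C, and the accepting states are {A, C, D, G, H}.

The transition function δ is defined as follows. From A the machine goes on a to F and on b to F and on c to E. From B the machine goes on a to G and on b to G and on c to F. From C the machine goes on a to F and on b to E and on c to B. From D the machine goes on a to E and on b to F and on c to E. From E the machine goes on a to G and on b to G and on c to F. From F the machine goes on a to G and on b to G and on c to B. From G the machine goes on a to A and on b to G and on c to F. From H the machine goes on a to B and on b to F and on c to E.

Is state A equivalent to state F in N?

Reachable states from the start: {A,B,C,E,F,G}. Unreachable: {D,H} — drop them.
P0 = {A,C,G} | {B,E,F}.
Split {A,C,G} by δ(·,a) → {A,C} and {G}.
The partition is now stable with 3 blocks: {A,C} | {B,E,F} | {G}.
A and F end up in different blocks, so they are distinguishable. For instance, the string 'ε' is accepted from only A.

No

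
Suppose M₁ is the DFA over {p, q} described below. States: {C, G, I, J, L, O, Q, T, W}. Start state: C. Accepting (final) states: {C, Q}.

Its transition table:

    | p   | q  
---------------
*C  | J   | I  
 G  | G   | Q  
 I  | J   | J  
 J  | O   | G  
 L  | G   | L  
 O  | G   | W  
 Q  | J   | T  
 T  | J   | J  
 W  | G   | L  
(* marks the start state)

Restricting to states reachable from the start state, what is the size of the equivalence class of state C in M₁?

2

P0 = {C,Q} | {G,I,J,L,O,T,W}.
Refine {G,I,J,L,O,T,W} on symbol q: members go to different blocks, giving {I,J,L,O,T,W} and {G}.
Split {I,J,L,O,T,W} by δ(·,p) → {I,J,T} and {L,O,W}.
Split {I,J,T} by δ(·,p) → {I,T} and {J}.
Stable partition: {C,Q} | {I,T} | {G} | {L,O,W} | {J} — 5 equivalence classes.
State C belongs to the block {C,Q}, which has 2 states.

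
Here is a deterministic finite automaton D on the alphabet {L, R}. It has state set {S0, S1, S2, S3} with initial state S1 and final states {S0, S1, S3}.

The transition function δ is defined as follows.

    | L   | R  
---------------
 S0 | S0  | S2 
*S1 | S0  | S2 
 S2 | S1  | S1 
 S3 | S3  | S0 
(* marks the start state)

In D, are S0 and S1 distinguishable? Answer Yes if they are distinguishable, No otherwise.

States {S3} cannot be reached from the start state, so discard them.
Initial partition by acceptance: {S0,S1} | {S2}.
Stable partition: {S0,S1} | {S2} — 2 equivalence classes.
S0 and S1 lie in the same block of the stable partition, so they are equivalent — no string distinguishes them.

No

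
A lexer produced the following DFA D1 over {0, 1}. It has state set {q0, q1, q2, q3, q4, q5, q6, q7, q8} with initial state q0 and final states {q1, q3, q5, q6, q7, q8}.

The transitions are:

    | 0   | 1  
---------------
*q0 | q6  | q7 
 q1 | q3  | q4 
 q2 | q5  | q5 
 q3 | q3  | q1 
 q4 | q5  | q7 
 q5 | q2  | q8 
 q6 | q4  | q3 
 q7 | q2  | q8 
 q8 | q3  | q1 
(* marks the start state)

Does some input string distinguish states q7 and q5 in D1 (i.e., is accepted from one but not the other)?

No

All states are reachable from the start state.
Start with accepting vs non-accepting: {q1,q3,q5,q6,q7,q8} | {q0,q2,q4}.
On input 0, block {q1,q3,q5,q6,q7,q8} splits into {q1,q3,q8} and {q5,q6,q7}.
Refine {q1,q3,q8} on symbol 1: members go to different blocks, giving {q3,q8} and {q1}.
The partition is now stable with 4 blocks: {q3,q8} | {q0,q2,q4} | {q5,q6,q7} | {q1}.
q7 and q5 lie in the same block of the stable partition, so they are equivalent — no string distinguishes them.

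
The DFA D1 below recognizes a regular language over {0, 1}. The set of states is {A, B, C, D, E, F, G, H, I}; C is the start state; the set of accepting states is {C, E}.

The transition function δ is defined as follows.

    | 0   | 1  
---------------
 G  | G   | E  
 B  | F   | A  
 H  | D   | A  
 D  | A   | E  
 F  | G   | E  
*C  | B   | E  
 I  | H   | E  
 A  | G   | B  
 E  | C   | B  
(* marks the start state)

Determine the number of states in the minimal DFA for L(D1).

States {D,H,I} cannot be reached from the start state, so discard them.
P0 = {C,E} | {A,B,F,G}.
On input 0, block {C,E} splits into {C} and {E}.
Refine {A,B,F,G} on symbol 1: members go to different blocks, giving {A,B} and {F,G}.
Stable partition: {C} | {A,B} | {E} | {F,G} — 4 equivalence classes.

4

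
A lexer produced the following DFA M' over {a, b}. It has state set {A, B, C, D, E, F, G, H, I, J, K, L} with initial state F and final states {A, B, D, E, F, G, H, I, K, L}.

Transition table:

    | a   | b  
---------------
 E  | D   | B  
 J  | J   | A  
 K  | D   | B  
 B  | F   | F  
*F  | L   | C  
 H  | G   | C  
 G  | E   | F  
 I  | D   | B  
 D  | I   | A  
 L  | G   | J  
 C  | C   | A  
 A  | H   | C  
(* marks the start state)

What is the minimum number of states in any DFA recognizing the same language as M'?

First remove the unreachable states {K}; 11 states remain.
P0 = {A,B,D,E,F,G,H,I,L} | {C,J}.
Refine {A,B,D,E,F,G,H,I,L} on symbol b: members go to different blocks, giving {B,D,E,G,I} and {A,F,H,L}.
Split {B,D,E,G,I} by δ(·,a) → {D,E,G,I} and {B}.
Refine {D,E,G,I} on symbol b: members go to different blocks, giving {D,G} and {E,I}.
Refine {A,F,H,L} on symbol a: members go to different blocks, giving {A,F} and {H,L}.
No further refinement is possible. Final partition (6 blocks): {D,G} | {C,J} | {A,F} | {B} | {E,I} | {H,L}.

6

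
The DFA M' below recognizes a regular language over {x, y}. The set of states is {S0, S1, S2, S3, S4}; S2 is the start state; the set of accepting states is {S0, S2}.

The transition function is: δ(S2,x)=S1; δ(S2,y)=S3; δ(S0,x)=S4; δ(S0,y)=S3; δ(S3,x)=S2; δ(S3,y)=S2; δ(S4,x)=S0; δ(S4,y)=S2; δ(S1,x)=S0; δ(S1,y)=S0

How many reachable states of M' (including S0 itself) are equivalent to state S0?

Every state is reachable, so we keep all 5.
P0 = {S0,S2} | {S1,S3,S4}.
No further refinement is possible. Final partition (2 blocks): {S0,S2} | {S1,S3,S4}.
The equivalence class containing S0 is {S0,S2}, of size 2.

2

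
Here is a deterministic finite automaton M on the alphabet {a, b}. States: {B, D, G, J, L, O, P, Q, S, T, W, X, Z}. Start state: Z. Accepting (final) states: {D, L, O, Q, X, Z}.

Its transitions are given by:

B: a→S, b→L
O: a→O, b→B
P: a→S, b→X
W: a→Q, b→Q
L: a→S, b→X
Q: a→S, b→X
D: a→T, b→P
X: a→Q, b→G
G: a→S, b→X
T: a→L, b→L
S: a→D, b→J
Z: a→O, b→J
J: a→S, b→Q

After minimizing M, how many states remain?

States {W} cannot be reached from the start state, so discard them.
P0 = {D,L,O,Q,X,Z} | {B,G,J,P,S,T}.
Refine {D,L,O,Q,X,Z} on symbol a: members go to different blocks, giving {D,L,Q} and {O,X,Z}.
Refine {D,L,Q} on symbol b: members go to different blocks, giving {L,Q} and {D}.
Refine {B,G,J,P,S,T} on symbol a: members go to different blocks, giving {B,G,J,P} and {S} and {T}.
On input b, block {B,G,J,P} splits into {G,P} and {B,J}.
Refine {O,X,Z} on symbol a: members go to different blocks, giving {O,Z} and {X}.
The partition is now stable with 8 blocks: {L,Q} | {G,P} | {O,Z} | {D} | {S} | {T} | {B,J} | {X}.

8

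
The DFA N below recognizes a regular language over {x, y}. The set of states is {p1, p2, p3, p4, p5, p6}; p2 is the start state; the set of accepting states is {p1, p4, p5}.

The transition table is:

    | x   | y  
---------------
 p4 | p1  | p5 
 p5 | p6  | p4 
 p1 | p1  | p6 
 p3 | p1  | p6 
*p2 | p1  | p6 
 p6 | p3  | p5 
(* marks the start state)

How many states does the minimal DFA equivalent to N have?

Start with accepting vs non-accepting: {p1,p4,p5} | {p2,p3,p6}.
Split {p1,p4,p5} by δ(·,x) → {p1,p4} and {p5}.
Split {p1,p4} by δ(·,y) → {p1} and {p4}.
Refine {p2,p3,p6} on symbol x: members go to different blocks, giving {p2,p3} and {p6}.
No further refinement is possible. Final partition (5 blocks): {p1} | {p2,p3} | {p5} | {p4} | {p6}.

5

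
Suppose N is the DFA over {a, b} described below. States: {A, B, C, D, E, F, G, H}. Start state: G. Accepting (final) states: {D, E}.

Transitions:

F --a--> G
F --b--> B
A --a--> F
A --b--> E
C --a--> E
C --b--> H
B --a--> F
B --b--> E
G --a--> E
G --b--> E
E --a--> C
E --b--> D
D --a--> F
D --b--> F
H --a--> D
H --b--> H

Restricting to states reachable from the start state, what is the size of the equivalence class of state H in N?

1

First remove the unreachable states {A}; 7 states remain.
P0 = {D,E} | {B,C,F,G,H}.
On input b, block {D,E} splits into {D} and {E}.
Refine {B,C,F,G,H} on symbol a: members go to different blocks, giving {B,F} and {C,G} and {H}.
Refine {B,F} on symbol a: members go to different blocks, giving {B} and {F}.
Split {C,G} by δ(·,b) → {C} and {G}.
The partition is now stable with 7 blocks: {D} | {B} | {E} | {C} | {H} | {F} | {G}.
State H belongs to the block {H}, which has 1 states.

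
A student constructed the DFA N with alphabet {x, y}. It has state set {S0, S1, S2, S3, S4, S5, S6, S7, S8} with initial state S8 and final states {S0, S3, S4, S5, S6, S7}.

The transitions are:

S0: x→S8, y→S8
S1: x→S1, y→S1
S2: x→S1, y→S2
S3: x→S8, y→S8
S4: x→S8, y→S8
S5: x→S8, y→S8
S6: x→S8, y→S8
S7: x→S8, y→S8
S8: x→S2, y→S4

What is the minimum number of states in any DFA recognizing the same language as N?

3

States {S0,S3,S5,S6,S7} cannot be reached from the start state, so discard them.
Initial partition by acceptance: {S4} | {S1,S2,S8}.
Refine {S1,S2,S8} on symbol y: members go to different blocks, giving {S1,S2} and {S8}.
No further refinement is possible. Final partition (3 blocks): {S4} | {S1,S2} | {S8}.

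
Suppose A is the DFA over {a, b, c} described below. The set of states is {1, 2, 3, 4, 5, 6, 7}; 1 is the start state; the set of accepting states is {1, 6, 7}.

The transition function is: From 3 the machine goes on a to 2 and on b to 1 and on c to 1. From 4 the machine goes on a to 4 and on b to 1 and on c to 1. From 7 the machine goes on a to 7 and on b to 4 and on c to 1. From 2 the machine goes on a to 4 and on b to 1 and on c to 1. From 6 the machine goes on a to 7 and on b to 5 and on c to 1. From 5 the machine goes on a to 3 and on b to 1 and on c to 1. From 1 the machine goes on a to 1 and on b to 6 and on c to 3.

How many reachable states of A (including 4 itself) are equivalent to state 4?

Start with accepting vs non-accepting: {1,6,7} | {2,3,4,5}.
Refine {1,6,7} on symbol b: members go to different blocks, giving {6,7} and {1}.
The partition is now stable with 3 blocks: {6,7} | {2,3,4,5} | {1}.
The equivalence class containing 4 is {2,3,4,5}, of size 4.

4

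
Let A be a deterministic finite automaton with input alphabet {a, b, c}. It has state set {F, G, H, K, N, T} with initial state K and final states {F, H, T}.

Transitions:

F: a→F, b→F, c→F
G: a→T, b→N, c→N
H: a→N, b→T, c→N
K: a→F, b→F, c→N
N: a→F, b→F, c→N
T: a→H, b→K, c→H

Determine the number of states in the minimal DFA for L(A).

States {G,H,T} cannot be reached from the start state, so discard them.
Initial partition by acceptance: {F} | {K,N}.
Stable partition: {F} | {K,N} — 2 equivalence classes.

2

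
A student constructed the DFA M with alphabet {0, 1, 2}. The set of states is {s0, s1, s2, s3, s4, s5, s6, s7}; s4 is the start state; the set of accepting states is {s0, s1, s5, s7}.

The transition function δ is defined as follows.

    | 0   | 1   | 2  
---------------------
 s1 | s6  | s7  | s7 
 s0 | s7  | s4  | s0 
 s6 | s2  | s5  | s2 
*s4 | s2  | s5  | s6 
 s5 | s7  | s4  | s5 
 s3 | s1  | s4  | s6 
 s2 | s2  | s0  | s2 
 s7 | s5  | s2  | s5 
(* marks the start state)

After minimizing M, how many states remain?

States {s1,s3} cannot be reached from the start state, so discard them.
Start with accepting vs non-accepting: {s0,s5,s7} | {s2,s4,s6}.
No further refinement is possible. Final partition (2 blocks): {s0,s5,s7} | {s2,s4,s6}.

2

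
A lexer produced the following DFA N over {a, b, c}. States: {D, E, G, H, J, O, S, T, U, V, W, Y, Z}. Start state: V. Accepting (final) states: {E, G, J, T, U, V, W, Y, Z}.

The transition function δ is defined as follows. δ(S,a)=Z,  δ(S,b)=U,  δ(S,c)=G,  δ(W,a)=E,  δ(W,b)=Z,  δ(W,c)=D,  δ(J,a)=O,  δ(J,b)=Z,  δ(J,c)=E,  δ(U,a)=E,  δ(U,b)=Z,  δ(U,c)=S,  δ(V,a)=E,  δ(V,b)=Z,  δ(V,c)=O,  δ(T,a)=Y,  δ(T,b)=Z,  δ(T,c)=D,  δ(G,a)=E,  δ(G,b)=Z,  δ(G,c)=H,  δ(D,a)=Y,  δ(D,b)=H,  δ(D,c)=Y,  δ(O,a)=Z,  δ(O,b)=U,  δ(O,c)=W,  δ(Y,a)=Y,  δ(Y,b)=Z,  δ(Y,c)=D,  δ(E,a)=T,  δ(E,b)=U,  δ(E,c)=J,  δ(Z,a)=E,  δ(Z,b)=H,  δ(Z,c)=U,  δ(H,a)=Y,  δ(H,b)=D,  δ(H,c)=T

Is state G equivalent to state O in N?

No

Every state is reachable, so we keep all 13.
Initial partition by acceptance: {E,G,J,T,U,V,W,Y,Z} | {D,H,O,S}.
On input a, block {E,G,J,T,U,V,W,Y,Z} splits into {E,G,T,U,V,W,Y,Z} and {J}.
On input b, block {E,G,T,U,V,W,Y,Z} splits into {E,G,T,U,V,W,Y} and {Z}.
Refine {E,G,T,U,V,W,Y} on symbol b: members go to different blocks, giving {G,T,U,V,W,Y} and {E}.
Split {G,T,U,V,W,Y} by δ(·,a) → {G,U,V,W} and {T,Y}.
Refine {D,H,O,S} on symbol a: members go to different blocks, giving {D,H} and {O,S}.
Split {G,U,V,W} by δ(·,c) → {G,W} and {U,V}.
Stable partition: {G,W} | {D,H} | {J} | {Z} | {E} | {T,Y} | {O,S} | {U,V} — 8 equivalence classes.
G and O end up in different blocks, so they are distinguishable. For instance, the string 'ε' is accepted from only G.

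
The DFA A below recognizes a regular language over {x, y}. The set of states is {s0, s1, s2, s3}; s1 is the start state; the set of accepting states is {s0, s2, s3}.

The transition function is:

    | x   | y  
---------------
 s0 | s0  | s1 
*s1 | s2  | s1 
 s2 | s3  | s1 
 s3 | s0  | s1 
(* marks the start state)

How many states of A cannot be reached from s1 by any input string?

A breadth-first search from the start state visits every state.

0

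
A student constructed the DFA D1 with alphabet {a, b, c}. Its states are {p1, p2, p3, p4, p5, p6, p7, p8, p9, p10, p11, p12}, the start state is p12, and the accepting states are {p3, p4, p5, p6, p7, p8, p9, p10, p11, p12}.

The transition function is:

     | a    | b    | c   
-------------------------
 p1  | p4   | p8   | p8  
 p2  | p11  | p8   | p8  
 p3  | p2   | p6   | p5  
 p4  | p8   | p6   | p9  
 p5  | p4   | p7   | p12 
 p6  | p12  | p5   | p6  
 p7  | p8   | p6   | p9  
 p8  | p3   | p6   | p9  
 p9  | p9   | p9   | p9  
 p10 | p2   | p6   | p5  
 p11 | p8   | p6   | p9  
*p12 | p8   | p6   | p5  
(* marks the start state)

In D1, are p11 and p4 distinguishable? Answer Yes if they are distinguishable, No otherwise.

No

States {p1,p10} cannot be reached from the start state, so discard them.
Start with accepting vs non-accepting: {p3,p4,p5,p6,p7,p8,p9,p11,p12} | {p2}.
On input a, block {p3,p4,p5,p6,p7,p8,p9,p11,p12} splits into {p4,p5,p6,p7,p8,p9,p11,p12} and {p3}.
On input a, block {p4,p5,p6,p7,p8,p9,p11,p12} splits into {p4,p5,p6,p7,p9,p11,p12} and {p8}.
Refine {p4,p5,p6,p7,p9,p11,p12} on symbol a: members go to different blocks, giving {p4,p7,p11,p12} and {p5,p6,p9}.
Split {p5,p6,p9} by δ(·,a) → {p5,p6} and {p9}.
Refine {p4,p7,p11,p12} on symbol c: members go to different blocks, giving {p4,p7,p11} and {p12}.
Refine {p5,p6} on symbol a: members go to different blocks, giving {p5} and {p6}.
The partition is now stable with 8 blocks: {p4,p7,p11} | {p2} | {p3} | {p8} | {p5} | {p9} | {p12} | {p6}.
p11 and p4 lie in the same block of the stable partition, so they are equivalent — no string distinguishes them.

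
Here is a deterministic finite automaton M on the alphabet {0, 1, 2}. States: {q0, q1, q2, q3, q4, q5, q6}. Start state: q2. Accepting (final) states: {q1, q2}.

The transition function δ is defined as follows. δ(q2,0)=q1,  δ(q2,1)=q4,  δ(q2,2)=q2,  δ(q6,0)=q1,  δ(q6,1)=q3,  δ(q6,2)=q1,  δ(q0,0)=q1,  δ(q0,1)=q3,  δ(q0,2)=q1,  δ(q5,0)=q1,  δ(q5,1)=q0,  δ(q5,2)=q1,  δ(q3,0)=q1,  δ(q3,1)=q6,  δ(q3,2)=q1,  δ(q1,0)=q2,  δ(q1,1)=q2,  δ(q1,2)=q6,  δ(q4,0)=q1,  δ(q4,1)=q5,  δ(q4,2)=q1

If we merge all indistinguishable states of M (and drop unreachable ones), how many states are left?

3

Start with accepting vs non-accepting: {q1,q2} | {q0,q3,q4,q5,q6}.
Refine {q1,q2} on symbol 1: members go to different blocks, giving {q1} and {q2}.
No further refinement is possible. Final partition (3 blocks): {q1} | {q0,q3,q4,q5,q6} | {q2}.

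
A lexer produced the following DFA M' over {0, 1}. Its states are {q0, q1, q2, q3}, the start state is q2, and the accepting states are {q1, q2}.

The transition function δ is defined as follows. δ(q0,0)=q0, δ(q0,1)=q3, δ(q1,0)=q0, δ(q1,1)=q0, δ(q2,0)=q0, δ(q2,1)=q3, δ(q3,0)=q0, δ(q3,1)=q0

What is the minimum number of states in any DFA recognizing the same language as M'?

2

First remove the unreachable states {q1}; 3 states remain.
Start with accepting vs non-accepting: {q2} | {q0,q3}.
Stable partition: {q2} | {q0,q3} — 2 equivalence classes.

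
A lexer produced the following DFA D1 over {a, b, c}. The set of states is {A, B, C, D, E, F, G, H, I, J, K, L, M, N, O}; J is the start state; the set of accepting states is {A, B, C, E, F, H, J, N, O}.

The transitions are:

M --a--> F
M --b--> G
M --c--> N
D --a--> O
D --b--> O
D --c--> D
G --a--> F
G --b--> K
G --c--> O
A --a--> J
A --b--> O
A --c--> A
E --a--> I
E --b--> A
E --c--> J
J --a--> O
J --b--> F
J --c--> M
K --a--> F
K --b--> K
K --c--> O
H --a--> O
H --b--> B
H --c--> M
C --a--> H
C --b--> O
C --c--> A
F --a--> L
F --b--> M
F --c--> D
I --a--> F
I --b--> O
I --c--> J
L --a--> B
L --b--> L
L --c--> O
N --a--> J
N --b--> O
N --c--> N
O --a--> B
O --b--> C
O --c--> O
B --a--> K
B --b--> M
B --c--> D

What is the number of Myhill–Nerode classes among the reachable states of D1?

First remove the unreachable states {E,I}; 13 states remain.
P0 = {A,B,C,F,H,J,N,O} | {D,G,K,L,M}.
Refine {A,B,C,F,H,J,N,O} on symbol a: members go to different blocks, giving {A,C,H,J,N,O} and {B,F}.
On input a, block {A,C,H,J,N,O} splits into {A,C,H,J,N} and {O}.
Refine {A,C,H,J,N} on symbol a: members go to different blocks, giving {A,C,N} and {H,J}.
Refine {D,G,K,L,M} on symbol a: members go to different blocks, giving {G,K,L,M} and {D}.
On input c, block {G,K,L,M} splits into {G,K,L} and {M}.
Stable partition: {A,C,N} | {G,K,L} | {B,F} | {O} | {H,J} | {D} | {M} — 7 equivalence classes.

7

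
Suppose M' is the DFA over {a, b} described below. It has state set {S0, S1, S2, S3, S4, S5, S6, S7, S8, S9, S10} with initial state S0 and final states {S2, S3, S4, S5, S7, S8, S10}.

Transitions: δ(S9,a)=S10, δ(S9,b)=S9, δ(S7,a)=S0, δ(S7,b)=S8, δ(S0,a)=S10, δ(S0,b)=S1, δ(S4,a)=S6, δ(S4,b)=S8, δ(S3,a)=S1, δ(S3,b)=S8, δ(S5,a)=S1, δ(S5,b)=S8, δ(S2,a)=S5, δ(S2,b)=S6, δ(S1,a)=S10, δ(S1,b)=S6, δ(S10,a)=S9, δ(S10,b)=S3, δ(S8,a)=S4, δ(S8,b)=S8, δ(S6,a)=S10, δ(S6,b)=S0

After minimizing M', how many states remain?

Reachable states from the start: {S0,S1,S3,S4,S6,S8,S9,S10}. Unreachable: {S2,S5,S7} — drop them.
Initial partition by acceptance: {S3,S4,S8,S10} | {S0,S1,S6,S9}.
Refine {S3,S4,S8,S10} on symbol a: members go to different blocks, giving {S3,S4,S10} and {S8}.
Refine {S3,S4,S10} on symbol b: members go to different blocks, giving {S3,S4} and {S10}.
The partition is now stable with 4 blocks: {S3,S4} | {S0,S1,S6,S9} | {S8} | {S10}.

4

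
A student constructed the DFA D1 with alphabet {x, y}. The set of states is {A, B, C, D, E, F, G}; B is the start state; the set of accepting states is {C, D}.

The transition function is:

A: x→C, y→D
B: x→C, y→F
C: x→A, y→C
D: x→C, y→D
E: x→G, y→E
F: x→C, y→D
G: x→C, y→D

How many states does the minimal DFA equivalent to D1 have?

Reachable states from the start: {A,B,C,D,F}. Unreachable: {E,G} — drop them.
Start with accepting vs non-accepting: {C,D} | {A,B,F}.
Split {C,D} by δ(·,x) → {C} and {D}.
On input y, block {A,B,F} splits into {A,F} and {B}.
Stable partition: {C} | {A,F} | {D} | {B} — 4 equivalence classes.

4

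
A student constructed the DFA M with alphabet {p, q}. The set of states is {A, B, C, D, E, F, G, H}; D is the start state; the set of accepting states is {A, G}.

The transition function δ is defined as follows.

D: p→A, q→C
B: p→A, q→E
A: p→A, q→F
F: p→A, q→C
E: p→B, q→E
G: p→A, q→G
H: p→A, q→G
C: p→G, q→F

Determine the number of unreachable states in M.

3

No path from D leads to B, E, H; the other 5 states are all reachable.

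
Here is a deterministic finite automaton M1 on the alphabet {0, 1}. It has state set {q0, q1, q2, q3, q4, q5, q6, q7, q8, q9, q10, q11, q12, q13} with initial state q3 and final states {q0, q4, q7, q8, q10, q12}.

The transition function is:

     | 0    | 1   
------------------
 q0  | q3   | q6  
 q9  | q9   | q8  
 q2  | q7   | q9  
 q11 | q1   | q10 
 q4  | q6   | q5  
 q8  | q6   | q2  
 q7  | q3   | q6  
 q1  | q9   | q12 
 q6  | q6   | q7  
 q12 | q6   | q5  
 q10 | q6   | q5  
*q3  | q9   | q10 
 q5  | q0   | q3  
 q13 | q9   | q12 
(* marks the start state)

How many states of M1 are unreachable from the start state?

BFS from q3 reaches {q0, q2, q3, q5, q6, q7, q8, q9, q10}; the 5 state(s) q1, q4, q11, q12, q13 are never visited.

5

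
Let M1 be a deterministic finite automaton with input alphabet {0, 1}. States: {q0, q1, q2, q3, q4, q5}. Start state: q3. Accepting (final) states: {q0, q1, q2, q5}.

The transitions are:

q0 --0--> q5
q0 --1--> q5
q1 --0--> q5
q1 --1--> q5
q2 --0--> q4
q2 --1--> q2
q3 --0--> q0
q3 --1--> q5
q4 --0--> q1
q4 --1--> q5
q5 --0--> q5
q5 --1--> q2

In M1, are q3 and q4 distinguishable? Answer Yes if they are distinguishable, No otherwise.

No

P0 = {q0,q1,q2,q5} | {q3,q4}.
Split {q0,q1,q2,q5} by δ(·,0) → {q0,q1,q5} and {q2}.
Refine {q0,q1,q5} on symbol 1: members go to different blocks, giving {q0,q1} and {q5}.
No further refinement is possible. Final partition (4 blocks): {q0,q1} | {q3,q4} | {q2} | {q5}.
q3 and q4 lie in the same block of the stable partition, so they are equivalent — no string distinguishes them.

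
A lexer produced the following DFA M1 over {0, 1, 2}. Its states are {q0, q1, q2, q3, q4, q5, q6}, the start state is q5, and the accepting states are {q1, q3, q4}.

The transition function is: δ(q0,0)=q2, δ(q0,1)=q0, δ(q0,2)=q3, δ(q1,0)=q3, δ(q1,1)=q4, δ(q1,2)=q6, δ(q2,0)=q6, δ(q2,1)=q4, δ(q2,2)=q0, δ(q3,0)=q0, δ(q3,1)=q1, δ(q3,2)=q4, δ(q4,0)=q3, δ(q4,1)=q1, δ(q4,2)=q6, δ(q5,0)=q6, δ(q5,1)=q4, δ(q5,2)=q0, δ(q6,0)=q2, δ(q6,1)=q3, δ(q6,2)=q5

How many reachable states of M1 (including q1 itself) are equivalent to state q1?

2

All states are reachable from the start state.
Start with accepting vs non-accepting: {q1,q3,q4} | {q0,q2,q5,q6}.
Split {q1,q3,q4} by δ(·,0) → {q1,q4} and {q3}.
Split {q0,q2,q5,q6} by δ(·,1) → {q2,q5} and {q0} and {q6}.
Stable partition: {q1,q4} | {q2,q5} | {q3} | {q0} | {q6} — 5 equivalence classes.
State q1 belongs to the block {q1,q4}, which has 2 states.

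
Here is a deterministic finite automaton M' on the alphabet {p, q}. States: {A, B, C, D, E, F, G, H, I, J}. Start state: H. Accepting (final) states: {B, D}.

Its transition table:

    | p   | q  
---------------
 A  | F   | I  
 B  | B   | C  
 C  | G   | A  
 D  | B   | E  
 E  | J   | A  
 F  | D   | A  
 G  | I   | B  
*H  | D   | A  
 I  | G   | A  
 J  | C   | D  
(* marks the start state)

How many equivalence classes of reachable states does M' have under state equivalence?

P0 = {B,D} | {A,C,E,F,G,H,I,J}.
On input p, block {A,C,E,F,G,H,I,J} splits into {A,C,E,G,I,J} and {F,H}.
Refine {A,C,E,G,I,J} on symbol p: members go to different blocks, giving {C,E,G,I,J} and {A}.
Split {C,E,G,I,J} by δ(·,q) → {C,E,I} and {G,J}.
The partition is now stable with 5 blocks: {B,D} | {C,E,I} | {F,H} | {A} | {G,J}.

5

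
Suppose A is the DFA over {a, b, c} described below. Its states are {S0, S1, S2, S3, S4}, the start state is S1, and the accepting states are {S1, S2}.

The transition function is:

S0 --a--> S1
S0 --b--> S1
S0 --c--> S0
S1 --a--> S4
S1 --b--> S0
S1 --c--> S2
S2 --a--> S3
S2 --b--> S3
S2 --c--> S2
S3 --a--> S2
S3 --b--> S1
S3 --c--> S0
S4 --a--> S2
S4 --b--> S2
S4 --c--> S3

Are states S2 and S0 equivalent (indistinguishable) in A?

No

All states are reachable from the start state.
P0 = {S1,S2} | {S0,S3,S4}.
Stable partition: {S1,S2} | {S0,S3,S4} — 2 equivalence classes.
S2 and S0 end up in different blocks, so they are distinguishable. For instance, the string 'ε' is accepted from only S2.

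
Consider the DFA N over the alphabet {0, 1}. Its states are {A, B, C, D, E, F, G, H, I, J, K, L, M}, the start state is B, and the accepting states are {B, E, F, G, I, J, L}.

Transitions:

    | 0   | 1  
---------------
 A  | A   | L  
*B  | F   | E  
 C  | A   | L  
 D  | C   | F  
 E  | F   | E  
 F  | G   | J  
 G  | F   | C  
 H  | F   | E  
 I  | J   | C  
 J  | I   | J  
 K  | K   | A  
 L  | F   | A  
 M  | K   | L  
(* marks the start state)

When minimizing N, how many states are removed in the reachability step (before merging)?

No path from B leads to D, H, K, M; the other 9 states are all reachable.

4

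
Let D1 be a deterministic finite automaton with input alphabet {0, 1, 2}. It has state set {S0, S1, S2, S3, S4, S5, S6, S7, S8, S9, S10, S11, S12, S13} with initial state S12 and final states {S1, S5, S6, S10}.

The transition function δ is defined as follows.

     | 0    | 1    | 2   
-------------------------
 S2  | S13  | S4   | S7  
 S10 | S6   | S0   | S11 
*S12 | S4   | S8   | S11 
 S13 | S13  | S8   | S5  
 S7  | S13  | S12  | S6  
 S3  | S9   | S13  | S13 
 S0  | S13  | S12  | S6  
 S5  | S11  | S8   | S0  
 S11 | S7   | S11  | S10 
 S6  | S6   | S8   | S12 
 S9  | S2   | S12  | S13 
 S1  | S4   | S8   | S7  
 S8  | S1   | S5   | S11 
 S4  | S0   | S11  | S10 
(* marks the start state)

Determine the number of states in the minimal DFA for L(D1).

8

States {S2,S3,S9} cannot be reached from the start state, so discard them.
Start with accepting vs non-accepting: {S1,S5,S6,S10} | {S0,S4,S7,S8,S11,S12,S13}.
Split {S1,S5,S6,S10} by δ(·,0) → {S1,S5} and {S6,S10}.
Split {S0,S4,S7,S8,S11,S12,S13} by δ(·,0) → {S0,S4,S7,S11,S12,S13} and {S8}.
Split {S0,S4,S7,S11,S12,S13} by δ(·,1) → {S0,S4,S7,S11} and {S12,S13}.
Refine {S0,S4,S7,S11} on symbol 0: members go to different blocks, giving {S0,S7} and {S4,S11}.
Split {S6,S10} by δ(·,1) → {S6} and {S10}.
Split {S12,S13} by δ(·,0) → {S12} and {S13}.
The partition is now stable with 8 blocks: {S1,S5} | {S0,S7} | {S6} | {S8} | {S12} | {S4,S11} | {S10} | {S13}.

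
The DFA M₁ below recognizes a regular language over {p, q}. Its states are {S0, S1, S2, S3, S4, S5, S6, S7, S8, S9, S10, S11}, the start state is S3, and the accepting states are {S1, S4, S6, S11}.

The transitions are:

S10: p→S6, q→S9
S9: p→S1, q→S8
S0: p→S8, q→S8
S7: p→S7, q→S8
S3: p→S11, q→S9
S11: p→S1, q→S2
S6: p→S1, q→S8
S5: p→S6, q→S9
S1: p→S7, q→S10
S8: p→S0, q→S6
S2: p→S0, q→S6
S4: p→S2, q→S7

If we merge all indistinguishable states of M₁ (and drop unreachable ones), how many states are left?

First remove the unreachable states {S4,S5}; 10 states remain.
P0 = {S1,S6,S11} | {S0,S2,S3,S7,S8,S9,S10}.
Split {S1,S6,S11} by δ(·,p) → {S6,S11} and {S1}.
Refine {S0,S2,S3,S7,S8,S9,S10} on symbol p: members go to different blocks, giving {S0,S2,S7,S8} and {S3,S10} and {S9}.
On input q, block {S0,S2,S7,S8} splits into {S0,S7} and {S2,S8}.
On input p, block {S0,S7} splits into {S0} and {S7}.
Stable partition: {S6,S11} | {S0} | {S1} | {S3,S10} | {S9} | {S2,S8} | {S7} — 7 equivalence classes.

7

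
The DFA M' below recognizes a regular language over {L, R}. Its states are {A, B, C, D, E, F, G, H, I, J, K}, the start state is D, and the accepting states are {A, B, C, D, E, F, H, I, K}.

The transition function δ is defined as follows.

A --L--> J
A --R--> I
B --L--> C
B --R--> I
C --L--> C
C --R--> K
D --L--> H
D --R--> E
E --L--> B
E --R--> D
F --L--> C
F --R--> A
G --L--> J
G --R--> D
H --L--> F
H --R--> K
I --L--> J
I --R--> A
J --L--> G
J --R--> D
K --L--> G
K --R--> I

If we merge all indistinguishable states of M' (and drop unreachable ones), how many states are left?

4

Initial partition by acceptance: {A,B,C,D,E,F,H,I,K} | {G,J}.
On input L, block {A,B,C,D,E,F,H,I,K} splits into {B,C,D,E,F,H} and {A,I,K}.
Refine {B,C,D,E,F,H} on symbol R: members go to different blocks, giving {B,C,F,H} and {D,E}.
No further refinement is possible. Final partition (4 blocks): {B,C,F,H} | {G,J} | {A,I,K} | {D,E}.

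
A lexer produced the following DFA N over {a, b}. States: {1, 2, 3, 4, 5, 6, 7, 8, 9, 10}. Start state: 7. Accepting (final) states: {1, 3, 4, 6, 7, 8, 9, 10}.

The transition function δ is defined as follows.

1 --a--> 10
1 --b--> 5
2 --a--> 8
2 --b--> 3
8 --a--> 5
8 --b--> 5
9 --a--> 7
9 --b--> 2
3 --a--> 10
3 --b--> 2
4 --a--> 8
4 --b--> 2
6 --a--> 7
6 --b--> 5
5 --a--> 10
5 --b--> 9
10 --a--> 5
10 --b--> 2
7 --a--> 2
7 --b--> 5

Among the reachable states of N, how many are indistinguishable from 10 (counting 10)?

3

First remove the unreachable states {1,4,6}; 7 states remain.
P0 = {3,7,8,9,10} | {2,5}.
Split {3,7,8,9,10} by δ(·,a) → {7,8,10} and {3,9}.
Stable partition: {7,8,10} | {2,5} | {3,9} — 3 equivalence classes.
The equivalence class containing 10 is {7,8,10}, of size 3.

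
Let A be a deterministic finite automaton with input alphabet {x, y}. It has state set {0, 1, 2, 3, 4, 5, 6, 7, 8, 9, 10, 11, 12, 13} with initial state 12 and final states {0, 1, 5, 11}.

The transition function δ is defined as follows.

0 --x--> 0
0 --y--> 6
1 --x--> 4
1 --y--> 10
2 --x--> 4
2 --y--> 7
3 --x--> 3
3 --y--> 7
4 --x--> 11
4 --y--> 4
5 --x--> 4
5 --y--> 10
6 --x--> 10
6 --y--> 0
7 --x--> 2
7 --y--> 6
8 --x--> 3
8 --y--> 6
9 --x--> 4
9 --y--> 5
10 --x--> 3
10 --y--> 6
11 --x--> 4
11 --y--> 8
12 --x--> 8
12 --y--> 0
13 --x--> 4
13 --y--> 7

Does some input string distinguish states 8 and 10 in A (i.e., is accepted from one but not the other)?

Reachable states from the start: {0,2,3,4,6,7,8,10,11,12}. Unreachable: {1,5,9,13} — drop them.
Start with accepting vs non-accepting: {0,11} | {2,3,4,6,7,8,10,12}.
Split {0,11} by δ(·,x) → {0} and {11}.
On input x, block {2,3,4,6,7,8,10,12} splits into {2,3,6,7,8,10,12} and {4}.
Refine {2,3,6,7,8,10,12} on symbol x: members go to different blocks, giving {3,6,7,8,10,12} and {2}.
Split {3,6,7,8,10,12} by δ(·,x) → {3,6,8,10,12} and {7}.
Refine {3,6,8,10,12} on symbol y: members go to different blocks, giving {6,12} and {8,10} and {3}.
The partition is now stable with 8 blocks: {0} | {6,12} | {11} | {4} | {2} | {7} | {8,10} | {3}.
8 and 10 lie in the same block of the stable partition, so they are equivalent — no string distinguishes them.

No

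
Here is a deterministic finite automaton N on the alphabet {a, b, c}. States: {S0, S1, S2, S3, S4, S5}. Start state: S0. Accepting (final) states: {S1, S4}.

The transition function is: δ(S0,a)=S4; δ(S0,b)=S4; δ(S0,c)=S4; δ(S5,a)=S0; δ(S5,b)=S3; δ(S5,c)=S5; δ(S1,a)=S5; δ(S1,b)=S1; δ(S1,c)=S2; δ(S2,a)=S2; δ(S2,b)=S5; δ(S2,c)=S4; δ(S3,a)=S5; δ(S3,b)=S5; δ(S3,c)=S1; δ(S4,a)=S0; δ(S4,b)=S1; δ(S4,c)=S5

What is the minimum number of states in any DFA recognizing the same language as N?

All states are reachable from the start state.
Initial partition by acceptance: {S1,S4} | {S0,S2,S3,S5}.
Split {S0,S2,S3,S5} by δ(·,a) → {S2,S3,S5} and {S0}.
Split {S1,S4} by δ(·,a) → {S1} and {S4}.
On input a, block {S2,S3,S5} splits into {S2,S3} and {S5}.
Refine {S2,S3} on symbol a: members go to different blocks, giving {S2} and {S3}.
Stable partition: {S1} | {S2} | {S0} | {S4} | {S5} | {S3} — 6 equivalence classes.

6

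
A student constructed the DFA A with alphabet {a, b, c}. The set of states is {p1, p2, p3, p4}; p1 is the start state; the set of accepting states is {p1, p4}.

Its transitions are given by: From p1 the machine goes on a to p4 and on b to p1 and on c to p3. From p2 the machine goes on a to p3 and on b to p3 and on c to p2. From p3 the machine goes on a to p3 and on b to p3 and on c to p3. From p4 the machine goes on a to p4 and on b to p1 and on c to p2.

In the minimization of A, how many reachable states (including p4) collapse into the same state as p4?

All states are reachable from the start state.
P0 = {p1,p4} | {p2,p3}.
No further refinement is possible. Final partition (2 blocks): {p1,p4} | {p2,p3}.
The equivalence class containing p4 is {p1,p4}, of size 2.

2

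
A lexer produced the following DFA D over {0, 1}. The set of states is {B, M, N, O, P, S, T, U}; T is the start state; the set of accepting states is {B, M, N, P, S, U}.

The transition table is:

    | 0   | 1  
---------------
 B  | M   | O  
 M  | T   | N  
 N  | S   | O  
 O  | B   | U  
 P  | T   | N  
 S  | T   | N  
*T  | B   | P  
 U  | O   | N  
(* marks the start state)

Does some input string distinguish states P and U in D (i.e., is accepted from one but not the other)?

No

All states are reachable from the start state.
Start with accepting vs non-accepting: {B,M,N,P,S,U} | {O,T}.
Refine {B,M,N,P,S,U} on symbol 0: members go to different blocks, giving {M,P,S,U} and {B,N}.
No further refinement is possible. Final partition (3 blocks): {M,P,S,U} | {O,T} | {B,N}.
P and U lie in the same block of the stable partition, so they are equivalent — no string distinguishes them.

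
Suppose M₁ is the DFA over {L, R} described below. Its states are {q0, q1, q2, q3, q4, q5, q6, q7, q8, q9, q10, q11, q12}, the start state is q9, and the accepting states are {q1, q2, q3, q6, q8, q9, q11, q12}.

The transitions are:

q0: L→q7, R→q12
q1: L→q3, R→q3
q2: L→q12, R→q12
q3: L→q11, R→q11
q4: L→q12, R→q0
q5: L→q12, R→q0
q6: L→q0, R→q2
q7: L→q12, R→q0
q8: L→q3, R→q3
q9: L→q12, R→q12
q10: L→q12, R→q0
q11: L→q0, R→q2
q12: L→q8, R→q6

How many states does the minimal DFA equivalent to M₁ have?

States {q1,q4,q5,q10} cannot be reached from the start state, so discard them.
Start with accepting vs non-accepting: {q2,q3,q6,q8,q9,q11,q12} | {q0,q7}.
Refine {q2,q3,q6,q8,q9,q11,q12} on symbol L: members go to different blocks, giving {q2,q3,q8,q9,q12} and {q6,q11}.
Split {q2,q3,q8,q9,q12} by δ(·,L) → {q2,q8,q9,q12} and {q3}.
Refine {q2,q8,q9,q12} on symbol L: members go to different blocks, giving {q2,q9,q12} and {q8}.
On input L, block {q2,q9,q12} splits into {q2,q9} and {q12}.
On input L, block {q0,q7} splits into {q0} and {q7}.
Stable partition: {q2,q9} | {q0} | {q6,q11} | {q3} | {q8} | {q12} | {q7} — 7 equivalence classes.

7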